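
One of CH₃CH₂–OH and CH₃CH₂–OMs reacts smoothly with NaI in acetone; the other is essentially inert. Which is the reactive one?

From CH₃CH₂–OH the departing group would be OH⁻ (pKₐ(H₂O) ≈ 15.7). Strong base; essentially never leaves without prior activation.
From CH₃CH₂–OMs the leaving group is OMs⁻ (pKₐ(CH₃SO₃H (MsOH)) ≈ -1.9). Resonance-delocalised alkanesulfonate.
(In practice CH₃CH₂–OMs is made from CH₃CH₂–OH by treatment with MsCl / Et₃N, converting the hydroxyl into a mesylate.)

CH₃CH₂–OMs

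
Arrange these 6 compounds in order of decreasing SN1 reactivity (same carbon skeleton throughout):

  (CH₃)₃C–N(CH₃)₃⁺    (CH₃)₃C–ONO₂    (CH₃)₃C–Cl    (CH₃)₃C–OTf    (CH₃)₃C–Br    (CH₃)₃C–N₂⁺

(CH₃)₃C–N₂⁺ > (CH₃)₃C–OTf > (CH₃)₃C–Br > (CH₃)₃C–Cl > (CH₃)₃C–ONO₂ > (CH₃)₃C–N(CH₃)₃⁺

With the same alkyl group throughout, only the leaving group differentiates the rates.
The more stable X⁻ (or X) is on its own — i.e. the weaker a base it is — the better a leaving group it makes.
(CH₃)₃C–N₂⁺ loses N₂: no meaningful conjugate acid; N₂ departs as an exceptionally stable neutral molecule
(CH₃)₃C–OTf loses OTf⁻: pKₐ(CF₃SO₃H (triflic acid)) ≈ -14
(CH₃)₃C–Br loses Br⁻: pKₐ(HBr) ≈ -9
(CH₃)₃C–Cl loses Cl⁻: pKₐ(HCl) ≈ -7
(CH₃)₃C–ONO₂ loses NO₃⁻: pKₐ(HNO₃) ≈ -1.3
(CH₃)₃C–N(CH₃)₃⁺ loses NR'₃: pKₐ(R'₃NH⁺) ≈ 10.7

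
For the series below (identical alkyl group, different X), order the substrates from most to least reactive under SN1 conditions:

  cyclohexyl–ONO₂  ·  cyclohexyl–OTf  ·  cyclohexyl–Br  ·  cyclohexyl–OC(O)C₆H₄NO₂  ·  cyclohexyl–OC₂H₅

Same R in every case — rank the leaving groups.
A good leaving group is a weak base: the lower the pKₐ of its conjugate acid, the more readily it departs.
cyclohexyl–OTf loses OTf⁻: pKₐ(CF₃SO₃H (triflic acid)) ≈ -14
cyclohexyl–Br loses Br⁻: pKₐ(HBr) ≈ -9
cyclohexyl–ONO₂ loses NO₃⁻: pKₐ(HNO₃) ≈ -1.3
cyclohexyl–OC(O)C₆H₄NO₂ loses p-O₂N–C₆H₄–COO⁻: pKₐ(p-nitrobenzoic acid) ≈ 3.4
cyclohexyl–OC₂H₅ loses CH₃CH₂O⁻: pKₐ(CH₃CH₂OH) ≈ 16

cyclohexyl–OTf > cyclohexyl–Br > cyclohexyl–ONO₂ > cyclohexyl–OC(O)C₆H₄NO₂ > cyclohexyl–OC₂H₅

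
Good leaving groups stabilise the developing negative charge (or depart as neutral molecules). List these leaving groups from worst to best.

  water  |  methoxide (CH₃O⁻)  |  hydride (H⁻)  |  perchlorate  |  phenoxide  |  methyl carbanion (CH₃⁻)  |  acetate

Rank by basicity of the departing species: weakest base leaves most easily.
perchlorate: pKₐ(HClO₄) ≈ -10
water: pKₐ(H₃O⁺) ≈ -1.7
acetate: pKₐ(CH₃COOH) ≈ 4.8 — resonance-stabilised but still a weak base
phenoxide: pKₐ(C₆H₅OH (phenol)) ≈ 10 — resonance into the ring helps, but still a poor LG
methoxide (CH₃O⁻): pKₐ(CH₃OH) ≈ 15.5 — strong base; alkoxides do not leave unassisted
hydride (H⁻): pKₐ(H₂) ≈ 36 — extremely strong base; leaves only in special hydride-transfer contexts
methyl carbanion (CH₃⁻): pKₐ(CH₄) ≈ 48 — unstabilised carbanion; the worst conceivable leaving group
Listed from poorest to best leaving group as asked.

methyl carbanion (CH₃⁻) < hydride (H⁻) < methoxide (CH₃O⁻) < phenoxide < acetate < water < perchlorate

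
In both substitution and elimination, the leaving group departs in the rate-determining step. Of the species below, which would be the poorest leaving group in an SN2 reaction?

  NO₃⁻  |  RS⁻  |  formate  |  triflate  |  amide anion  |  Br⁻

triflate: pKₐ(CF₃SO₃H (triflic acid)) ≈ -14
Br⁻: pKₐ(HBr) ≈ -9
NO₃⁻: pKₐ(HNO₃) ≈ -1.3
formate: pKₐ(HCOOH) ≈ 3.8
RS⁻: pKₐ(RSH (a thiol)) ≈ 10.5
amide anion: pKₐ(NH₃) ≈ 38

amide anion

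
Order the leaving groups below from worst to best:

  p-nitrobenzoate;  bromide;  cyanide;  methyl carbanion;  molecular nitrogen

methyl carbanion < cyanide < p-nitrobenzoate < bromide < molecular nitrogen

A good leaving group is a weak base: the lower the pKₐ of its conjugate acid, the more readily it departs.
molecular nitrogen: no meaningful conjugate acid; N₂ departs as an exceptionally stable neutral molecule
bromide: pKₐ(HBr) ≈ -9 — weak base; good leaving group
p-nitrobenzoate: pKₐ(p-nitrobenzoic acid) ≈ 3.4 — electron-withdrawing nitro group stabilises the carboxylate
cyanide: pKₐ(HCN) ≈ 9.2
methyl carbanion: pKₐ(CH₄) ≈ 48 — unstabilised carbanion; the worst conceivable leaving group
Reversing gives the worst-to-best order requested.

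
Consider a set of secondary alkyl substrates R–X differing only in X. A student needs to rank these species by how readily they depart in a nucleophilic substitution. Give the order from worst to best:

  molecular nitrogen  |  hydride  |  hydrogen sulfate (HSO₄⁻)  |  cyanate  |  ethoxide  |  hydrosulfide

Leaving-group ability tracks the stability of the departed species; conjugate-acid pKₐ is the usual yardstick (lower pKₐ → better LG).
molecular nitrogen: no meaningful conjugate acid; N₂ departs as an exceptionally stable neutral molecule
hydrogen sulfate (HSO₄⁻): pKₐ(H₂SO₄) ≈ -3 — conjugate base of a strong mineral acid
cyanate: pKₐ(HOCN) ≈ 3.5 — resonance between N and O
hydrosulfide: pKₐ(H₂S) ≈ 7 — larger and more polarisable than the oxygen analogue
ethoxide: pKₐ(CH₃CH₂OH) ≈ 16
hydride: pKₐ(H₂) ≈ 36 — extremely strong base; leaves only in special hydride-transfer contexts
The question asks for worst first, so the sequence is read in increasing leaving-group ability.

hydride < ethoxide < hydrosulfide < cyanate < hydrogen sulfate (HSO₄⁻) < molecular nitrogen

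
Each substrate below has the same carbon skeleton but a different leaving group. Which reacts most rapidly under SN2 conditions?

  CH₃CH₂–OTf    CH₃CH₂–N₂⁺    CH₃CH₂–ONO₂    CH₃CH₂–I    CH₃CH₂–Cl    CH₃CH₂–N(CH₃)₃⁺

Same R in every case — rank the leaving groups.
A good leaving group is a weak base: the lower the pKₐ of its conjugate acid, the more readily it departs.
CH₃CH₂–N₂⁺ loses N₂: no meaningful conjugate acid; N₂ departs as an exceptionally stable neutral molecule
CH₃CH₂–OTf loses OTf⁻: pKₐ(CF₃SO₃H (triflic acid)) ≈ -14
CH₃CH₂–I loses I⁻: pKₐ(HI) ≈ -10
CH₃CH₂–Cl loses Cl⁻: pKₐ(HCl) ≈ -7
CH₃CH₂–ONO₂ loses NO₃⁻: pKₐ(HNO₃) ≈ -1.3
CH₃CH₂–N(CH₃)₃⁺ loses NR'₃: pKₐ(R'₃NH⁺) ≈ 10.7

CH₃CH₂–N₂⁺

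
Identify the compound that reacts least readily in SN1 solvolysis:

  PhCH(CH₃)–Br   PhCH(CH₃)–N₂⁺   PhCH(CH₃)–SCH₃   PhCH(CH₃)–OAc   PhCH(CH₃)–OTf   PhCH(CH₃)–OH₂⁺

PhCH(CH₃)–SCH₃

Identical carbon frameworks mean the comparison reduces to leaving-group quality.
A good leaving group is a weak base: the lower the pKₐ of its conjugate acid, the more readily it departs.
PhCH(CH₃)–N₂⁺ loses N₂: no meaningful conjugate acid; N₂ departs as an exceptionally stable neutral molecule
PhCH(CH₃)–OTf loses OTf⁻: pKₐ(CF₃SO₃H (triflic acid)) ≈ -14
PhCH(CH₃)–Br loses Br⁻: pKₐ(HBr) ≈ -9
PhCH(CH₃)–OH₂⁺ loses H₂O: pKₐ(H₃O⁺) ≈ -1.7
PhCH(CH₃)–OAc loses AcO⁻: pKₐ(CH₃COOH) ≈ 4.8
PhCH(CH₃)–SCH₃ loses RS⁻: pKₐ(RSH (a thiol)) ≈ 10.5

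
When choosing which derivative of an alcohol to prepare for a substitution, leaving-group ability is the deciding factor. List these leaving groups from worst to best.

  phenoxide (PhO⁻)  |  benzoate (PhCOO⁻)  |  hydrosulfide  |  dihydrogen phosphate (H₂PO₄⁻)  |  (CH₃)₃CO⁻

(CH₃)₃CO⁻ < phenoxide (PhO⁻) < hydrosulfide < benzoate (PhCOO⁻) < dihydrogen phosphate (H₂PO₄⁻)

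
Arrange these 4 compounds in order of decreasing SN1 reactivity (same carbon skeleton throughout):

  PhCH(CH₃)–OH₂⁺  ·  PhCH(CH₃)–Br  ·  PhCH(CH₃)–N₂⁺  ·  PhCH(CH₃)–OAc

PhCH(CH₃)–N₂⁺ > PhCH(CH₃)–Br > PhCH(CH₃)–OH₂⁺ > PhCH(CH₃)–OAc

The skeletons are identical, so relative rate is governed entirely by leaving-group ability.
Leaving-group ability tracks the stability of the departed species; conjugate-acid pKₐ is the usual yardstick (lower pKₐ → better LG).
PhCH(CH₃)–N₂⁺ loses N₂: no meaningful conjugate acid; N₂ departs as an exceptionally stable neutral molecule
PhCH(CH₃)–Br loses Br⁻: pKₐ(HBr) ≈ -9
PhCH(CH₃)–OH₂⁺ loses H₂O: pKₐ(H₃O⁺) ≈ -1.7
PhCH(CH₃)–OAc loses AcO⁻: pKₐ(CH₃COOH) ≈ 4.8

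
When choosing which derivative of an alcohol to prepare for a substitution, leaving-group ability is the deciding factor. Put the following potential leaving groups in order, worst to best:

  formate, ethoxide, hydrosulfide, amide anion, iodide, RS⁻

iodide: pKₐ(HI) ≈ -10
formate: pKₐ(HCOOH) ≈ 3.8 — resonance-stabilised carboxylate
hydrosulfide: pKₐ(H₂S) ≈ 7 — larger and more polarisable than the oxygen analogue
RS⁻: pKₐ(RSH (a thiol)) ≈ 10.5 — moderately basic; rarely leaves without activation
ethoxide: pKₐ(CH₃CH₂OH) ≈ 16 — strong base; alkoxides do not leave unassisted
amide anion: pKₐ(NH₃) ≈ 38 — extremely strong base; never a leaving group
Listed from poorest to best leaving group as asked.

amide anion < ethoxide < RS⁻ < hydrosulfide < formate < iodide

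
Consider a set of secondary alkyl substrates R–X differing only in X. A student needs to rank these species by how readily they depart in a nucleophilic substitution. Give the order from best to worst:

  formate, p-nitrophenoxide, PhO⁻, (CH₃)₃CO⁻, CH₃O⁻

formate > p-nitrophenoxide > PhO⁻ > CH₃O⁻ > (CH₃)₃CO⁻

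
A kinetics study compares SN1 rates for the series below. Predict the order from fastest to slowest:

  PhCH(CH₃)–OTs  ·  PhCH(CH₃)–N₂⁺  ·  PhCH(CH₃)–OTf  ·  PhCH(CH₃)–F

PhCH(CH₃)–N₂⁺ > PhCH(CH₃)–OTf > PhCH(CH₃)–OTs > PhCH(CH₃)–F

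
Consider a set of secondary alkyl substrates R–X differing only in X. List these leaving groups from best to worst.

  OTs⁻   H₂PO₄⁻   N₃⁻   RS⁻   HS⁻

OTs⁻ > H₂PO₄⁻ > N₃⁻ > HS⁻ > RS⁻

Leaving-group ability tracks the stability of the departed species; conjugate-acid pKₐ is the usual yardstick (lower pKₐ → better LG).
OTs⁻: pKₐ(p-CH₃C₆H₄SO₃H (TsOH)) ≈ -2.8 — resonance-delocalised arenesulfonate
H₂PO₄⁻: pKₐ(H₃PO₄) ≈ 2.1 — moderate base; biological leaving group after further activation
N₃⁻: pKₐ(HN₃) ≈ 4.7 — linear, resonance-stabilised
HS⁻: pKₐ(H₂S) ≈ 7 — larger and more polarisable than the oxygen analogue
RS⁻: pKₐ(RSH (a thiol)) ≈ 10.5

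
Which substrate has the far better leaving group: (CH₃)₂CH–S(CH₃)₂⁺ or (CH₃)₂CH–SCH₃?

From (CH₃)₂CH–SCH₃ the departing group would be RS⁻ (pKₐ(RSH (a thiol)) ≈ 10.5). Moderately basic; rarely leaves without activation.
From (CH₃)₂CH–S(CH₃)₂⁺ the leaving group is SR'₂ (pKₐ(R'₂SH⁺) ≈ -7). Neutral; leaves from a sulfonium salt (R–SR'₂⁺).
(In practice (CH₃)₂CH–S(CH₃)₂⁺ is made from (CH₃)₂CH–SCH₃ by S-methylation with CH₃I, allowing neutral dimethyl sulfide, rather than methanethiolate, to depart.)

(CH₃)₂CH–S(CH₃)₂⁺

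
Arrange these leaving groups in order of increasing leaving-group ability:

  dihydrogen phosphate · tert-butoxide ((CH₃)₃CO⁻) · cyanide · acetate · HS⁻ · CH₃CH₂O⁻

tert-butoxide ((CH₃)₃CO⁻) < CH₃CH₂O⁻ < cyanide < HS⁻ < acetate < dihydrogen phosphate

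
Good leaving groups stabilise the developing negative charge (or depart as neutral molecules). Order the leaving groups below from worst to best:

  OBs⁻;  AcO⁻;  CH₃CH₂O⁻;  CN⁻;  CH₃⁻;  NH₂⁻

CH₃⁻ < NH₂⁻ < CH₃CH₂O⁻ < CN⁻ < AcO⁻ < OBs⁻

Rank by basicity of the departing species: weakest base leaves most easily.
OBs⁻: pKₐ(p-BrC₆H₄SO₃H) ≈ -2.8
AcO⁻: pKₐ(CH₃COOH) ≈ 4.8 — resonance-stabilised but still a weak base
CN⁻: pKₐ(HCN) ≈ 9.2
CH₃CH₂O⁻: pKₐ(CH₃CH₂OH) ≈ 16 — strong base; alkoxides do not leave unassisted
NH₂⁻: pKₐ(NH₃) ≈ 38 — extremely strong base; never a leaving group
CH₃⁻: pKₐ(CH₄) ≈ 48
Reversing gives the worst-to-best order requested.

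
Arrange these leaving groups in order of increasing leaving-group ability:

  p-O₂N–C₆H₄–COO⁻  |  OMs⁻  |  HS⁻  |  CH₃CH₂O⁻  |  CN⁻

A good leaving group is a weak base: the lower the pKₐ of its conjugate acid, the more readily it departs.
OMs⁻: pKₐ(CH₃SO₃H (MsOH)) ≈ -1.9
p-O₂N–C₆H₄–COO⁻: pKₐ(p-nitrobenzoic acid) ≈ 3.4
HS⁻: pKₐ(H₂S) ≈ 7
CN⁻: pKₐ(HCN) ≈ 9.2
CH₃CH₂O⁻: pKₐ(CH₃CH₂OH) ≈ 16
The question asks for worst first, so the sequence is read in increasing leaving-group ability.

CH₃CH₂O⁻ < CN⁻ < HS⁻ < p-O₂N–C₆H₄–COO⁻ < OMs⁻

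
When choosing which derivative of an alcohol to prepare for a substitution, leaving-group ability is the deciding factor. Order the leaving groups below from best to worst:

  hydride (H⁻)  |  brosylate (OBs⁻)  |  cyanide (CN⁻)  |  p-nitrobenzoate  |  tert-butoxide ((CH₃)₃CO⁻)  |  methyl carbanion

Rank by basicity of the departing species: weakest base leaves most easily.
brosylate (OBs⁻): pKₐ(p-BrC₆H₄SO₃H) ≈ -2.8
p-nitrobenzoate: pKₐ(p-nitrobenzoic acid) ≈ 3.4 — electron-withdrawing nitro group stabilises the carboxylate
cyanide (CN⁻): pKₐ(HCN) ≈ 9.2 — sp carbon stabilises the charge somewhat, but still a poor LG
tert-butoxide ((CH₃)₃CO⁻): pKₐ(t-BuOH) ≈ 18 — bulky, strongly basic alkoxide
hydride (H⁻): pKₐ(H₂) ≈ 36
methyl carbanion: pKₐ(CH₄) ≈ 48 — unstabilised carbanion; the worst conceivable leaving group

brosylate (OBs⁻) > p-nitrobenzoate > cyanide (CN⁻) > tert-butoxide ((CH₃)₃CO⁻) > hydride (H⁻) > methyl carbanion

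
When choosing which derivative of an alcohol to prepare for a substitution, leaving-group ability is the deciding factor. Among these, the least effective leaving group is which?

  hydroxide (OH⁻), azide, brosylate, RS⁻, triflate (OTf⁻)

hydroxide (OH⁻)

A good leaving group is a weak base: the lower the pKₐ of its conjugate acid, the more readily it departs.
triflate (OTf⁻): pKₐ(CF₃SO₃H (triflic acid)) ≈ -14
brosylate: pKₐ(p-BrC₆H₄SO₃H) ≈ -2.8
azide: pKₐ(HN₃) ≈ 4.7
RS⁻: pKₐ(RSH (a thiol)) ≈ 10.5
hydroxide (OH⁻): pKₐ(H₂O) ≈ 15.7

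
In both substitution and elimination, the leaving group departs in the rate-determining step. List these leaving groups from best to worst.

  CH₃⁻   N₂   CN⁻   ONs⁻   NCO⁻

N₂ > ONs⁻ > NCO⁻ > CN⁻ > CH₃⁻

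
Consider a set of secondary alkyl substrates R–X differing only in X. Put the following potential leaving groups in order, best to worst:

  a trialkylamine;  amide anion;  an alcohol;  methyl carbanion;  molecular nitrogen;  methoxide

molecular nitrogen > an alcohol > a trialkylamine > methoxide > amide anion > methyl carbanion

Leaving-group ability tracks the stability of the departed species; conjugate-acid pKₐ is the usual yardstick (lower pKₐ → better LG).
molecular nitrogen: no meaningful conjugate acid; N₂ departs as an exceptionally stable neutral molecule
an alcohol: pKₐ(R'OH₂⁺) ≈ -2.4
a trialkylamine: pKₐ(R'₃NH⁺) ≈ 10.7
methoxide: pKₐ(CH₃OH) ≈ 15.5
amide anion: pKₐ(NH₃) ≈ 38
methyl carbanion: pKₐ(CH₄) ≈ 48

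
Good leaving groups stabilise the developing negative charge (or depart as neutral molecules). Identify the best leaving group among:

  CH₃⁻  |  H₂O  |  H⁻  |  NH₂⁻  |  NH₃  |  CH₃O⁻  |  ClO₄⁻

ClO₄⁻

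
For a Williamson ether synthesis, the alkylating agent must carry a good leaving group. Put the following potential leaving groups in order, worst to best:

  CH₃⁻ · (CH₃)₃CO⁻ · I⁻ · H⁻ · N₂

The more stable X⁻ (or X) is on its own — i.e. the weaker a base it is — the better a leaving group it makes.
N₂: no meaningful conjugate acid; N₂ departs as an exceptionally stable neutral molecule
I⁻: pKₐ(HI) ≈ -10
(CH₃)₃CO⁻: pKₐ(t-BuOH) ≈ 18
H⁻: pKₐ(H₂) ≈ 36
CH₃⁻: pKₐ(CH₄) ≈ 48
The question asks for worst first, so the sequence is read in increasing leaving-group ability.

CH₃⁻ < H⁻ < (CH₃)₃CO⁻ < I⁻ < N₂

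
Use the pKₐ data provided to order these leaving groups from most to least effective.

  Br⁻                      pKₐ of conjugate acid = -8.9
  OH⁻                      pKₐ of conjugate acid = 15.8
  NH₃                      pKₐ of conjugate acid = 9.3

Br⁻ > NH₃ > OH⁻

Lower conjugate-acid pKₐ ⇒ weaker base ⇒ better leaving group.
Sorting by the given values: Br⁻ (-8.9), NH₃ (9.3), OH⁻ (15.8).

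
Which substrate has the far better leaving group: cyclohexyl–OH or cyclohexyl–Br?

cyclohexyl–Br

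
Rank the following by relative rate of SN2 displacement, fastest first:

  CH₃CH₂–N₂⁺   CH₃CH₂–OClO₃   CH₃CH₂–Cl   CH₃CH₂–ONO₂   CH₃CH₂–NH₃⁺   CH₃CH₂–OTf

CH₃CH₂–N₂⁺ > CH₃CH₂–OTf > CH₃CH₂–OClO₃ > CH₃CH₂–Cl > CH₃CH₂–ONO₂ > CH₃CH₂–NH₃⁺

Identical carbon frameworks mean the comparison reduces to leaving-group quality.
A good leaving group is a weak base: the lower the pKₐ of its conjugate acid, the more readily it departs.
CH₃CH₂–N₂⁺ loses N₂: no meaningful conjugate acid; N₂ departs as an exceptionally stable neutral molecule
CH₃CH₂–OTf loses OTf⁻: pKₐ(CF₃SO₃H (triflic acid)) ≈ -14
CH₃CH₂–OClO₃ loses ClO₄⁻: pKₐ(HClO₄) ≈ -10
CH₃CH₂–Cl loses Cl⁻: pKₐ(HCl) ≈ -7
CH₃CH₂–ONO₂ loses NO₃⁻: pKₐ(HNO₃) ≈ -1.3
CH₃CH₂–NH₃⁺ loses NH₃: pKₐ(NH₄⁺) ≈ 9.2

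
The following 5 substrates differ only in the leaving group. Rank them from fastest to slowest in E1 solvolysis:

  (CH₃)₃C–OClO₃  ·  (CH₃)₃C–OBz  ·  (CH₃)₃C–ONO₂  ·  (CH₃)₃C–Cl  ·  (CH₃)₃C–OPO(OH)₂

(CH₃)₃C–OClO₃ > (CH₃)₃C–Cl > (CH₃)₃C–ONO₂ > (CH₃)₃C–OPO(OH)₂ > (CH₃)₃C–OBz

The skeletons are identical, so relative rate is governed entirely by leaving-group ability.
The more stable X⁻ (or X) is on its own — i.e. the weaker a base it is — the better a leaving group it makes.
(CH₃)₃C–OClO₃ loses ClO₄⁻: pKₐ(HClO₄) ≈ -10
(CH₃)₃C–Cl loses Cl⁻: pKₐ(HCl) ≈ -7
(CH₃)₃C–ONO₂ loses NO₃⁻: pKₐ(HNO₃) ≈ -1.3
(CH₃)₃C–OPO(OH)₂ loses H₂PO₄⁻: pKₐ(H₃PO₄) ≈ 2.1
(CH₃)₃C–OBz loses PhCOO⁻: pKₐ(C₆H₅COOH) ≈ 4.2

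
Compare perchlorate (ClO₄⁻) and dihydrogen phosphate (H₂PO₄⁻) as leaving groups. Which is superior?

perchlorate (ClO₄⁻)

perchlorate (ClO₄⁻) is the better leaving group.
pKₐ(HClO₄) ≈ -10 versus pKₐ(H₃PO₄) ≈ 2.1: perchlorate (ClO₄⁻) is the much weaker base.
Extremely weak base; rarely used for safety reasons.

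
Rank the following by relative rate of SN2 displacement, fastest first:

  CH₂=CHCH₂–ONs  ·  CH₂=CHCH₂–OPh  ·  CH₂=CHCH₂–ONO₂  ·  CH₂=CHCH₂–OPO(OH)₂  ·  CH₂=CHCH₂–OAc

CH₂=CHCH₂–ONs > CH₂=CHCH₂–ONO₂ > CH₂=CHCH₂–OPO(OH)₂ > CH₂=CHCH₂–OAc > CH₂=CHCH₂–OPh

With the same alkyl group throughout, only the leaving group differentiates the rates.
Leaving-group ability tracks the stability of the departed species; conjugate-acid pKₐ is the usual yardstick (lower pKₐ → better LG).
CH₂=CHCH₂–ONs loses ONs⁻: pKₐ(p-O₂NC₆H₄SO₃H) ≈ -3.5
CH₂=CHCH₂–ONO₂ loses NO₃⁻: pKₐ(HNO₃) ≈ -1.3
CH₂=CHCH₂–OPO(OH)₂ loses H₂PO₄⁻: pKₐ(H₃PO₄) ≈ 2.1
CH₂=CHCH₂–OAc loses AcO⁻: pKₐ(CH₃COOH) ≈ 4.8
CH₂=CHCH₂–OPh loses PhO⁻: pKₐ(C₆H₅OH (phenol)) ≈ 10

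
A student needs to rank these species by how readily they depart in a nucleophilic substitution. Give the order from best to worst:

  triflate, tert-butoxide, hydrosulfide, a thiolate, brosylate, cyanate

triflate > brosylate > cyanate > hydrosulfide > a thiolate > tert-butoxide

A good leaving group is a weak base: the lower the pKₐ of its conjugate acid, the more readily it departs.
triflate: pKₐ(CF₃SO₃H (triflic acid)) ≈ -14
brosylate: pKₐ(p-BrC₆H₄SO₃H) ≈ -2.8
cyanate: pKₐ(HOCN) ≈ 3.5
hydrosulfide: pKₐ(H₂S) ≈ 7
a thiolate: pKₐ(RSH (a thiol)) ≈ 10.5
tert-butoxide: pKₐ(t-BuOH) ≈ 18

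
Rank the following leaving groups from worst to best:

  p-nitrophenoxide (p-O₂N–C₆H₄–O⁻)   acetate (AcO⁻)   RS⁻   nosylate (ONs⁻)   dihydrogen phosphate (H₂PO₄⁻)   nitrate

RS⁻ < p-nitrophenoxide (p-O₂N–C₆H₄–O⁻) < acetate (AcO⁻) < dihydrogen phosphate (H₂PO₄⁻) < nitrate < nosylate (ONs⁻)

A good leaving group is a weak base: the lower the pKₐ of its conjugate acid, the more readily it departs.
nosylate (ONs⁻): pKₐ(p-O₂NC₆H₄SO₃H) ≈ -3.5
nitrate: pKₐ(HNO₃) ≈ -1.3 — resonance-delocalised over three oxygens
dihydrogen phosphate (H₂PO₄⁻): pKₐ(H₃PO₄) ≈ 2.1 — moderate base; biological leaving group after further activation
acetate (AcO⁻): pKₐ(CH₃COOH) ≈ 4.8 — resonance-stabilised but still a weak base
p-nitrophenoxide (p-O₂N–C₆H₄–O⁻): pKₐ(p-nitrophenol) ≈ 7.2 — nitro group delocalises the charge; the classic chromogenic LG
RS⁻: pKₐ(RSH (a thiol)) ≈ 10.5
Listed from poorest to best leaving group as asked.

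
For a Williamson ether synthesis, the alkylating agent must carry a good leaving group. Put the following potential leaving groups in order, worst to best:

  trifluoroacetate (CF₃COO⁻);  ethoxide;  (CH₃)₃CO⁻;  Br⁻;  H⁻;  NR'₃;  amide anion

amide anion < H⁻ < (CH₃)₃CO⁻ < ethoxide < NR'₃ < trifluoroacetate (CF₃COO⁻) < Br⁻

A good leaving group is a weak base: the lower the pKₐ of its conjugate acid, the more readily it departs.
Br⁻: pKₐ(HBr) ≈ -9
trifluoroacetate (CF₃COO⁻): pKₐ(CF₃COOH) ≈ 0.2
NR'₃: pKₐ(R'₃NH⁺) ≈ 10.7
ethoxide: pKₐ(CH₃CH₂OH) ≈ 16
(CH₃)₃CO⁻: pKₐ(t-BuOH) ≈ 18
H⁻: pKₐ(H₂) ≈ 36
amide anion: pKₐ(NH₃) ≈ 38
Reversing gives the worst-to-best order requested.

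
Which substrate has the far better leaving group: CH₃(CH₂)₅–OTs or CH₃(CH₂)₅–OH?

From CH₃(CH₂)₅–OH the departing group would be OH⁻ (pKₐ(H₂O) ≈ 15.7). Strong base; essentially never leaves without prior activation.
From CH₃(CH₂)₅–OTs the leaving group is OTs⁻ (pKₐ(p-CH₃C₆H₄SO₃H (TsOH)) ≈ -2.8). Resonance-delocalised arenesulfonate.
(In practice CH₃(CH₂)₅–OTs is made from CH₃(CH₂)₅–OH by treatment with TsCl / pyridine, converting the hydroxyl into a tosylate.)

CH₃(CH₂)₅–OTs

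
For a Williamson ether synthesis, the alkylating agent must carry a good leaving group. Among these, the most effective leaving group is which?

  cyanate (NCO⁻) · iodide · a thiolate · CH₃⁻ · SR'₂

iodide

Leaving-group ability tracks the stability of the departed species; conjugate-acid pKₐ is the usual yardstick (lower pKₐ → better LG).
iodide: pKₐ(HI) ≈ -10
SR'₂: pKₐ(R'₂SH⁺) ≈ -7
cyanate (NCO⁻): pKₐ(HOCN) ≈ 3.5
a thiolate: pKₐ(RSH (a thiol)) ≈ 10.5
CH₃⁻: pKₐ(CH₄) ≈ 48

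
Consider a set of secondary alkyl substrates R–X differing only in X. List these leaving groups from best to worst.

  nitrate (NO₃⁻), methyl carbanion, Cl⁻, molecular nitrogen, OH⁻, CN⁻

molecular nitrogen > Cl⁻ > nitrate (NO₃⁻) > CN⁻ > OH⁻ > methyl carbanion

molecular nitrogen: no meaningful conjugate acid; N₂ departs as an exceptionally stable neutral molecule
Cl⁻: pKₐ(HCl) ≈ -7 — moderately weak base
nitrate (NO₃⁻): pKₐ(HNO₃) ≈ -1.3
CN⁻: pKₐ(HCN) ≈ 9.2
OH⁻: pKₐ(H₂O) ≈ 15.7 — strong base; essentially never leaves without prior activation
methyl carbanion: pKₐ(CH₄) ≈ 48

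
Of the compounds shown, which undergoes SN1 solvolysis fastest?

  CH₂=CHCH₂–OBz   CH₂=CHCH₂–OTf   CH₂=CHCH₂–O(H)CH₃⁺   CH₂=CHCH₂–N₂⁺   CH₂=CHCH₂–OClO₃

With the same alkyl group throughout, only the leaving group differentiates the rates.
A good leaving group is a weak base: the lower the pKₐ of its conjugate acid, the more readily it departs.
CH₂=CHCH₂–N₂⁺ loses N₂: no meaningful conjugate acid; N₂ departs as an exceptionally stable neutral molecule
CH₂=CHCH₂–OTf loses OTf⁻: pKₐ(CF₃SO₃H (triflic acid)) ≈ -14
CH₂=CHCH₂–OClO₃ loses ClO₄⁻: pKₐ(HClO₄) ≈ -10
CH₂=CHCH₂–O(H)CH₃⁺ loses R'OH: pKₐ(R'OH₂⁺) ≈ -2.4
CH₂=CHCH₂–OBz loses PhCOO⁻: pKₐ(C₆H₅COOH) ≈ 4.2

CH₂=CHCH₂–N₂⁺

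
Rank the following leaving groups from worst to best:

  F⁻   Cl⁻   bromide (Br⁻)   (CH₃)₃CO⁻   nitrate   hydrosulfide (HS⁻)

(CH₃)₃CO⁻ < hydrosulfide (HS⁻) < F⁻ < nitrate < Cl⁻ < bromide (Br⁻)

A good leaving group is a weak base: the lower the pKₐ of its conjugate acid, the more readily it departs.
bromide (Br⁻): pKₐ(HBr) ≈ -9 — weak base; good leaving group
Cl⁻: pKₐ(HCl) ≈ -7
nitrate: pKₐ(HNO₃) ≈ -1.3 — resonance-delocalised over three oxygens
F⁻: pKₐ(HF) ≈ 3.2 — small and strongly basic; the poor halide leaving group
hydrosulfide (HS⁻): pKₐ(H₂S) ≈ 7 — larger and more polarisable than the oxygen analogue
(CH₃)₃CO⁻: pKₐ(t-BuOH) ≈ 18
The question asks for worst first, so the sequence is read in increasing leaving-group ability.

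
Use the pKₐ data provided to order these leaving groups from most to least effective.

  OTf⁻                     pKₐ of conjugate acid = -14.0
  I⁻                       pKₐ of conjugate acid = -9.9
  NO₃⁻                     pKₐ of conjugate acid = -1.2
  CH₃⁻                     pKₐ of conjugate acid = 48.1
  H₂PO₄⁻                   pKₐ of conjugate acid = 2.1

OTf⁻ > I⁻ > NO₃⁻ > H₂PO₄⁻ > CH₃⁻

Lower conjugate-acid pKₐ ⇒ weaker base ⇒ better leaving group.
Sorting by the given values: OTf⁻ (-14.0), I⁻ (-9.9), NO₃⁻ (-1.2), H₂PO₄⁻ (2.1), CH₃⁻ (48.1).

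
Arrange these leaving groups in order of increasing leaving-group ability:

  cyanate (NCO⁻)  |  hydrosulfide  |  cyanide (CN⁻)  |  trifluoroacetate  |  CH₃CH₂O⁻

CH₃CH₂O⁻ < cyanide (CN⁻) < hydrosulfide < cyanate (NCO⁻) < trifluoroacetate

trifluoroacetate: pKₐ(CF₃COOH) ≈ 0.2 — strongly electron-withdrawing CF₃ stabilises the carboxylate
cyanate (NCO⁻): pKₐ(HOCN) ≈ 3.5 — resonance between N and O
hydrosulfide: pKₐ(H₂S) ≈ 7
cyanide (CN⁻): pKₐ(HCN) ≈ 9.2 — sp carbon stabilises the charge somewhat, but still a poor LG
CH₃CH₂O⁻: pKₐ(CH₃CH₂OH) ≈ 16 — strong base; alkoxides do not leave unassisted
Listed from poorest to best leaving group as asked.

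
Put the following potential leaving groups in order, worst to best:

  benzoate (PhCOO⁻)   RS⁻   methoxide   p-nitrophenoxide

The more stable X⁻ (or X) is on its own — i.e. the weaker a base it is — the better a leaving group it makes.
benzoate (PhCOO⁻): pKₐ(C₆H₅COOH) ≈ 4.2 — aryl carboxylate
p-nitrophenoxide: pKₐ(p-nitrophenol) ≈ 7.2 — nitro group delocalises the charge; the classic chromogenic LG
RS⁻: pKₐ(RSH (a thiol)) ≈ 10.5 — moderately basic; rarely leaves without activation
methoxide: pKₐ(CH₃OH) ≈ 15.5
Listed from poorest to best leaving group as asked.

methoxide < RS⁻ < p-nitrophenoxide < benzoate (PhCOO⁻)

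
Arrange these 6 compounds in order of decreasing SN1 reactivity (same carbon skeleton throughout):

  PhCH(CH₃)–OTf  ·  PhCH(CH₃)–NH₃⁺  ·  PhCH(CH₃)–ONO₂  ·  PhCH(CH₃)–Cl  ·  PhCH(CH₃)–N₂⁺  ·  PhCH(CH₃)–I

PhCH(CH₃)–N₂⁺ > PhCH(CH₃)–OTf > PhCH(CH₃)–I > PhCH(CH₃)–Cl > PhCH(CH₃)–ONO₂ > PhCH(CH₃)–NH₃⁺

Identical carbon frameworks mean the comparison reduces to leaving-group quality.
A good leaving group is a weak base: the lower the pKₐ of its conjugate acid, the more readily it departs.
PhCH(CH₃)–N₂⁺ loses N₂: no meaningful conjugate acid; N₂ departs as an exceptionally stable neutral molecule
PhCH(CH₃)–OTf loses OTf⁻: pKₐ(CF₃SO₃H (triflic acid)) ≈ -14
PhCH(CH₃)–I loses I⁻: pKₐ(HI) ≈ -10
PhCH(CH₃)–Cl loses Cl⁻: pKₐ(HCl) ≈ -7
PhCH(CH₃)–ONO₂ loses NO₃⁻: pKₐ(HNO₃) ≈ -1.3
PhCH(CH₃)–NH₃⁺ loses NH₃: pKₐ(NH₄⁺) ≈ 9.2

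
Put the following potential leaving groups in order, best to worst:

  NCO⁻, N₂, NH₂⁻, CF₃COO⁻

N₂ > CF₃COO⁻ > NCO⁻ > NH₂⁻

Rank by basicity of the departing species: weakest base leaves most easily.
N₂: no meaningful conjugate acid; N₂ departs as an exceptionally stable neutral molecule
CF₃COO⁻: pKₐ(CF₃COOH) ≈ 0.2 — strongly electron-withdrawing CF₃ stabilises the carboxylate
NCO⁻: pKₐ(HOCN) ≈ 3.5 — resonance between N and O
NH₂⁻: pKₐ(NH₃) ≈ 38 — extremely strong base; never a leaving group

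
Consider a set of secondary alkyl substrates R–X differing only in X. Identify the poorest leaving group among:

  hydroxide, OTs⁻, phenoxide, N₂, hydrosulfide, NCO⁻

hydroxide

N₂: no meaningful conjugate acid; N₂ departs as an exceptionally stable neutral molecule
OTs⁻: pKₐ(p-CH₃C₆H₄SO₃H (TsOH)) ≈ -2.8
NCO⁻: pKₐ(HOCN) ≈ 3.5
hydrosulfide: pKₐ(H₂S) ≈ 7
phenoxide: pKₐ(C₆H₅OH (phenol)) ≈ 10
hydroxide: pKₐ(H₂O) ≈ 15.7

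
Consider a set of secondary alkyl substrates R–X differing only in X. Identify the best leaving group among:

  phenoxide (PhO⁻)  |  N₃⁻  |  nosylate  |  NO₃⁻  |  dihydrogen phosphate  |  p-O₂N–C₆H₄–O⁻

nosylate

Rank by basicity of the departing species: weakest base leaves most easily.
nosylate: pKₐ(p-O₂NC₆H₄SO₃H) ≈ -3.5
NO₃⁻: pKₐ(HNO₃) ≈ -1.3
dihydrogen phosphate: pKₐ(H₃PO₄) ≈ 2.1
N₃⁻: pKₐ(HN₃) ≈ 4.7
p-O₂N–C₆H₄–O⁻: pKₐ(p-nitrophenol) ≈ 7.2
phenoxide (PhO⁻): pKₐ(C₆H₅OH (phenol)) ≈ 10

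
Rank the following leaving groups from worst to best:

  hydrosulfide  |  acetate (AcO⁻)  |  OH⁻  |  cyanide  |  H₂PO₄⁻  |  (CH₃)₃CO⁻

(CH₃)₃CO⁻ < OH⁻ < cyanide < hydrosulfide < acetate (AcO⁻) < H₂PO₄⁻

Leaving-group ability tracks the stability of the departed species; conjugate-acid pKₐ is the usual yardstick (lower pKₐ → better LG).
H₂PO₄⁻: pKₐ(H₃PO₄) ≈ 2.1 — moderate base; biological leaving group after further activation
acetate (AcO⁻): pKₐ(CH₃COOH) ≈ 4.8
hydrosulfide: pKₐ(H₂S) ≈ 7 — larger and more polarisable than the oxygen analogue
cyanide: pKₐ(HCN) ≈ 9.2
OH⁻: pKₐ(H₂O) ≈ 15.7
(CH₃)₃CO⁻: pKₐ(t-BuOH) ≈ 18
Reversing gives the worst-to-best order requested.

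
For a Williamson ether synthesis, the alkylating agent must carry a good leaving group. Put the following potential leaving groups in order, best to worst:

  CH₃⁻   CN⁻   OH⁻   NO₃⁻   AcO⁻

Leaving-group ability tracks the stability of the departed species; conjugate-acid pKₐ is the usual yardstick (lower pKₐ → better LG).
NO₃⁻: pKₐ(HNO₃) ≈ -1.3
AcO⁻: pKₐ(CH₃COOH) ≈ 4.8
CN⁻: pKₐ(HCN) ≈ 9.2
OH⁻: pKₐ(H₂O) ≈ 15.7
CH₃⁻: pKₐ(CH₄) ≈ 48 — unstabilised carbanion; the worst conceivable leaving group

NO₃⁻ > AcO⁻ > CN⁻ > OH⁻ > CH₃⁻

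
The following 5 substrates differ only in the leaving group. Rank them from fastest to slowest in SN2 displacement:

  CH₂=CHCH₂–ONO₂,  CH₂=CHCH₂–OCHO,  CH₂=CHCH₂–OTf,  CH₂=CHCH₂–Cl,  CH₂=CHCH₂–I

CH₂=CHCH₂–OTf > CH₂=CHCH₂–I > CH₂=CHCH₂–Cl > CH₂=CHCH₂–ONO₂ > CH₂=CHCH₂–OCHO

Same R in every case — rank the leaving groups.
A good leaving group is a weak base: the lower the pKₐ of its conjugate acid, the more readily it departs.
CH₂=CHCH₂–OTf loses OTf⁻: pKₐ(CF₃SO₃H (triflic acid)) ≈ -14
CH₂=CHCH₂–I loses I⁻: pKₐ(HI) ≈ -10
CH₂=CHCH₂–Cl loses Cl⁻: pKₐ(HCl) ≈ -7
CH₂=CHCH₂–ONO₂ loses NO₃⁻: pKₐ(HNO₃) ≈ -1.3
CH₂=CHCH₂–OCHO loses HCOO⁻: pKₐ(HCOOH) ≈ 3.8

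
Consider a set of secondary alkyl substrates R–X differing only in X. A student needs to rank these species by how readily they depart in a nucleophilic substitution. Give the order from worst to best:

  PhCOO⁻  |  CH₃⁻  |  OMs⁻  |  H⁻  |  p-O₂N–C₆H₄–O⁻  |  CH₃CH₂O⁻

CH₃⁻ < H⁻ < CH₃CH₂O⁻ < p-O₂N–C₆H₄–O⁻ < PhCOO⁻ < OMs⁻

Rank by basicity of the departing species: weakest base leaves most easily.
OMs⁻: pKₐ(CH₃SO₃H (MsOH)) ≈ -1.9 — resonance-delocalised alkanesulfonate
PhCOO⁻: pKₐ(C₆H₅COOH) ≈ 4.2
p-O₂N–C₆H₄–O⁻: pKₐ(p-nitrophenol) ≈ 7.2 — nitro group delocalises the charge; the classic chromogenic LG
CH₃CH₂O⁻: pKₐ(CH₃CH₂OH) ≈ 16
H⁻: pKₐ(H₂) ≈ 36 — extremely strong base; leaves only in special hydride-transfer contexts
CH₃⁻: pKₐ(CH₄) ≈ 48 — unstabilised carbanion; the worst conceivable leaving group
Listed from poorest to best leaving group as asked.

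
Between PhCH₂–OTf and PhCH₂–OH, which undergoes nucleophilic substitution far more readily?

PhCH₂–OTf

From PhCH₂–OH the departing group would be OH⁻ (pKₐ(H₂O) ≈ 15.7). Strong base; essentially never leaves without prior activation.
From PhCH₂–OTf the leaving group is OTf⁻ (pKₐ(CF₃SO₃H (triflic acid)) ≈ -14). Charge spread over three oxygens and a CF₃ group; the premier leaving group in synthesis.
(In practice PhCH₂–OTf is made from PhCH₂–OH by treatment with Tf₂O / 2,6-lutidine, converting the hydroxyl into a triflate.)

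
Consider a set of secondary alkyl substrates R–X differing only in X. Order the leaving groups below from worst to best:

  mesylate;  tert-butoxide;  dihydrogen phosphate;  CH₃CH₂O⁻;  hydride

hydride < tert-butoxide < CH₃CH₂O⁻ < dihydrogen phosphate < mesylate

mesylate: pKₐ(CH₃SO₃H (MsOH)) ≈ -1.9 — resonance-delocalised alkanesulfonate
dihydrogen phosphate: pKₐ(H₃PO₄) ≈ 2.1
CH₃CH₂O⁻: pKₐ(CH₃CH₂OH) ≈ 16 — strong base; alkoxides do not leave unassisted
tert-butoxide: pKₐ(t-BuOH) ≈ 18 — bulky, strongly basic alkoxide
hydride: pKₐ(H₂) ≈ 36 — extremely strong base; leaves only in special hydride-transfer contexts
Reversing gives the worst-to-best order requested.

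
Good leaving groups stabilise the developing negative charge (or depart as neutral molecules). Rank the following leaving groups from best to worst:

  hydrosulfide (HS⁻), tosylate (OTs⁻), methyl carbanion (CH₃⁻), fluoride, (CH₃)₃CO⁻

Rank by basicity of the departing species: weakest base leaves most easily.
tosylate (OTs⁻): pKₐ(p-CH₃C₆H₄SO₃H (TsOH)) ≈ -2.8
fluoride: pKₐ(HF) ≈ 3.2
hydrosulfide (HS⁻): pKₐ(H₂S) ≈ 7
(CH₃)₃CO⁻: pKₐ(t-BuOH) ≈ 18
methyl carbanion (CH₃⁻): pKₐ(CH₄) ≈ 48

tosylate (OTs⁻) > fluoride > hydrosulfide (HS⁻) > (CH₃)₃CO⁻ > methyl carbanion (CH₃⁻)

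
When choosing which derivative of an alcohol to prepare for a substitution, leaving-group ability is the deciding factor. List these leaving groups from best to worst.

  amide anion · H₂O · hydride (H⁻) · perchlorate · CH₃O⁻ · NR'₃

Rank by basicity of the departing species: weakest base leaves most easily.
perchlorate: pKₐ(HClO₄) ≈ -10 — extremely weak base; rarely used for safety reasons
H₂O: pKₐ(H₃O⁺) ≈ -1.7 — neutral; leaves from a protonated alcohol (R–OH₂⁺)
NR'₃: pKₐ(R'₃NH⁺) ≈ 10.7 — neutral but still a fairly strong base; Hofmann-elimination LG
CH₃O⁻: pKₐ(CH₃OH) ≈ 15.5
hydride (H⁻): pKₐ(H₂) ≈ 36 — extremely strong base; leaves only in special hydride-transfer contexts
amide anion: pKₐ(NH₃) ≈ 38 — extremely strong base; never a leaving group

perchlorate > H₂O > NR'₃ > CH₃O⁻ > hydride (H⁻) > amide anion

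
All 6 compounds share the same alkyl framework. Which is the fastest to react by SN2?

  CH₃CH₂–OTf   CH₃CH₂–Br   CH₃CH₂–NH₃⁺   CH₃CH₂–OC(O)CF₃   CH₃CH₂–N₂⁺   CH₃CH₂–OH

CH₃CH₂–N₂⁺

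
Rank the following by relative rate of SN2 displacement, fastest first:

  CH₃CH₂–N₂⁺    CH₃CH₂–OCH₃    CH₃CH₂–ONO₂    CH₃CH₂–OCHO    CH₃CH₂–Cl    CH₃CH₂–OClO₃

CH₃CH₂–N₂⁺ > CH₃CH₂–OClO₃ > CH₃CH₂–Cl > CH₃CH₂–ONO₂ > CH₃CH₂–OCHO > CH₃CH₂–OCH₃

With the same alkyl group throughout, only the leaving group differentiates the rates.
Rank by basicity of the departing species: weakest base leaves most easily.
CH₃CH₂–N₂⁺ loses N₂: no meaningful conjugate acid; N₂ departs as an exceptionally stable neutral molecule
CH₃CH₂–OClO₃ loses ClO₄⁻: pKₐ(HClO₄) ≈ -10
CH₃CH₂–Cl loses Cl⁻: pKₐ(HCl) ≈ -7
CH₃CH₂–ONO₂ loses NO₃⁻: pKₐ(HNO₃) ≈ -1.3
CH₃CH₂–OCHO loses HCOO⁻: pKₐ(HCOOH) ≈ 3.8
CH₃CH₂–OCH₃ loses CH₃O⁻: pKₐ(CH₃OH) ≈ 15.5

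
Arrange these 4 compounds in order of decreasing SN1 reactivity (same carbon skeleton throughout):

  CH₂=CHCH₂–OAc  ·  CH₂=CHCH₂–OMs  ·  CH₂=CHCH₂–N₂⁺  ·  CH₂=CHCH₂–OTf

CH₂=CHCH₂–N₂⁺ > CH₂=CHCH₂–OTf > CH₂=CHCH₂–OMs > CH₂=CHCH₂–OAc

The skeletons are identical, so relative rate is governed entirely by leaving-group ability.
Rank by basicity of the departing species: weakest base leaves most easily.
CH₂=CHCH₂–N₂⁺ loses N₂: no meaningful conjugate acid; N₂ departs as an exceptionally stable neutral molecule
CH₂=CHCH₂–OTf loses OTf⁻: pKₐ(CF₃SO₃H (triflic acid)) ≈ -14
CH₂=CHCH₂–OMs loses OMs⁻: pKₐ(CH₃SO₃H (MsOH)) ≈ -1.9
CH₂=CHCH₂–OAc loses AcO⁻: pKₐ(CH₃COOH) ≈ 4.8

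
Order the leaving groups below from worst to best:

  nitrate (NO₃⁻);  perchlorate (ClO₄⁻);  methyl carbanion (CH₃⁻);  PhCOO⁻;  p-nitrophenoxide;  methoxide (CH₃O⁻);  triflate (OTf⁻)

A good leaving group is a weak base: the lower the pKₐ of its conjugate acid, the more readily it departs.
triflate (OTf⁻): pKₐ(CF₃SO₃H (triflic acid)) ≈ -14
perchlorate (ClO₄⁻): pKₐ(HClO₄) ≈ -10
nitrate (NO₃⁻): pKₐ(HNO₃) ≈ -1.3
PhCOO⁻: pKₐ(C₆H₅COOH) ≈ 4.2
p-nitrophenoxide: pKₐ(p-nitrophenol) ≈ 7.2
methoxide (CH₃O⁻): pKₐ(CH₃OH) ≈ 15.5
methyl carbanion (CH₃⁻): pKₐ(CH₄) ≈ 48
The question asks for worst first, so the sequence is read in increasing leaving-group ability.

methyl carbanion (CH₃⁻) < methoxide (CH₃O⁻) < p-nitrophenoxide < PhCOO⁻ < nitrate (NO₃⁻) < perchlorate (ClO₄⁻) < triflate (OTf⁻)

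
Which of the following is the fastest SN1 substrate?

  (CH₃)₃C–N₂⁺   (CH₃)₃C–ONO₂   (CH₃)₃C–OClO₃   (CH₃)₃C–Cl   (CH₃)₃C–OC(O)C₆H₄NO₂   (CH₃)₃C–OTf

(CH₃)₃C–N₂⁺

With the same alkyl group throughout, only the leaving group differentiates the rates.
Leaving-group ability tracks the stability of the departed species; conjugate-acid pKₐ is the usual yardstick (lower pKₐ → better LG).
(CH₃)₃C–N₂⁺ loses N₂: no meaningful conjugate acid; N₂ departs as an exceptionally stable neutral molecule
(CH₃)₃C–OTf loses OTf⁻: pKₐ(CF₃SO₃H (triflic acid)) ≈ -14
(CH₃)₃C–OClO₃ loses ClO₄⁻: pKₐ(HClO₄) ≈ -10
(CH₃)₃C–Cl loses Cl⁻: pKₐ(HCl) ≈ -7
(CH₃)₃C–ONO₂ loses NO₃⁻: pKₐ(HNO₃) ≈ -1.3
(CH₃)₃C–OC(O)C₆H₄NO₂ loses p-O₂N–C₆H₄–COO⁻: pKₐ(p-nitrobenzoic acid) ≈ 3.4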